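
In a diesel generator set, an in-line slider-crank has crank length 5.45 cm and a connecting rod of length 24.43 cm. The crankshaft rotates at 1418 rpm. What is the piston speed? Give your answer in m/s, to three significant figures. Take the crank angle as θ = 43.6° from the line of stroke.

6.49

ω = 2π·1418/60 = 148.5 rad/s
For an in-line slider-crank, x = r cosθ + √(L² − r² sin²θ), so v = −rω sinθ·[1 + r cosθ/√(L² − r² sin²θ)].
With r = 0.0545 m, L = 0.2443 m, θ = 43.6°: √(L² − r² sin²θ) = 0.24139 m.
v = −0.0545·148.5·0.68962·[1 + 0.0545·0.72417/0.24139] = -6.4935 m/s.
|v| = 6.4935 m/s.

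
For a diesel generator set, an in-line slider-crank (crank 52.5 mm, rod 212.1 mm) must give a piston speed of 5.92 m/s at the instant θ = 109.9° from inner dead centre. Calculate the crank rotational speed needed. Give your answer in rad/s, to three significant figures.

For an in-line slider-crank, |v_piston| = rω|sinθ|·[1 + r cosθ/√(L² − r² sin²θ)].
With r = 0.0525 m, L = 0.2121 m, θ = 109.9°: the bracketed kinematic factor |dx/dθ| = 0.045089 m.
ω = v/|dx/dθ| = 5.92/0.045089 = 131.3 rad/s.

131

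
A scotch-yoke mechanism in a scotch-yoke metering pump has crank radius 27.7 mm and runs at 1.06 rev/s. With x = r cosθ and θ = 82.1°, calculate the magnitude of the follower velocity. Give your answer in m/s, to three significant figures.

0.183

ω = 6.66 rad/s (from 1.06 rev/s).
x = r cosθ ⇒ ẋ = −rω sinθ.
|v| = rω|sinθ| = 0.0277·6.66·|sin 82.1°| = 0.18274 m/s.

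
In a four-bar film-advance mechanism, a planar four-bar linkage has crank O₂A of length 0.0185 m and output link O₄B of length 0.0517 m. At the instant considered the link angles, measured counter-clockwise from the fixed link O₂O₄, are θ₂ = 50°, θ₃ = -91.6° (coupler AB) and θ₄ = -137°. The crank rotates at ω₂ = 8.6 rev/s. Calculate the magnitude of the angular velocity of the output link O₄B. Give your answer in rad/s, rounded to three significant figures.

ω₂ = 54.04 rad/s (from 8.6 rev/s).
Differentiating the loop-closure r₂e^{iθ₂}+r₃e^{iθ₃}=r₁+r₄e^{iθ₄} gives r₂ω₂e^{iθ₂}+r₃ω₃e^{iθ₃}=r₄ω₄e^{iθ₄}.
Eliminating the other unknown: ω₄ = r₂ω₂ sin(θ₂−θ₃) / [r₄ sin(θ₄−θ₃)].
Numerator sine = +0.62115; denominator sine = -0.71203.
Result = 0.0185·54.04·(+0.62115) / (0.0517·(-0.71203)) = -16.868 rad/s; magnitude 16.868 rad/s.

16.9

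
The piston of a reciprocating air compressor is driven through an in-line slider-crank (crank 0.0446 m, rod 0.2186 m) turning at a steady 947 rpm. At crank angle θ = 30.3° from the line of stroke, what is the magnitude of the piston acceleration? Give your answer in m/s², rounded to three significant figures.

424

ω = 2π·947/60 = 99.17 rad/s
x(θ) = r cosθ + √(L² − r² sin²θ); with ω constant, a = ω²·d²x/dθ².
d²x/dθ² = −r cosθ − r²(cos2θ)/√u − r⁴ sin²2θ/(4u^{3/2}),  u = L² − r² sin²θ = 0.0472796 m².
Substituting r = 0.0446 m, L = 0.2186 m, θ = 30.3°: d²x/dθ² = -0.043071 m.
a = ω²·d²x/dθ² = (99.17)²·(-0.043071) = -423.59 m/s²;  |a| = 423.59 m/s².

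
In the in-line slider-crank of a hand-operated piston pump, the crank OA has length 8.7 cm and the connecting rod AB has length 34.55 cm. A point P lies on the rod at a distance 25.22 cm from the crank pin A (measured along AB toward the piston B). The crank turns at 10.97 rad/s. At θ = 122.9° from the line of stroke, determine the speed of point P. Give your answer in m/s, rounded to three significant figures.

ω = 10.97 rad/s.  Crank-pin speed |V_A| = rω = 0.95439 m/s, perpendicular to OA.
Rod angle: sinφ = −(r/L) sinθ ⇒ φ = -12.206°; ω_rod = −rω cosθ/√(L²−r²sin²θ) = +1.5351 rad/s.
V_P = V_A + ω_rod × AP, with AP = 0.2522 m along the rod.
Components: V_Px = −rω sinθ − a·ω_rod·sinφ = -0.71947 m/s;  V_Py = rω cosθ + a·ω_rod·cosφ = -0.13999 m/s.
|V_P| = √(V_Px² + V_Py²) = 0.73296 m/s.

0.733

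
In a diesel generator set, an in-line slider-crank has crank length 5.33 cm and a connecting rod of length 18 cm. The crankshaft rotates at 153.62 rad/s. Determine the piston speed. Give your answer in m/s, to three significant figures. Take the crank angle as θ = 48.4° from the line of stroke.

7.36

ω = 153.6 rad/s
For an in-line slider-crank, x = r cosθ + √(L² − r² sin²θ), so v = −rω sinθ·[1 + r cosθ/√(L² − r² sin²θ)].
With r = 0.0533 m, L = 0.18 m, θ = 48.4°: √(L² − r² sin²θ) = 0.17553 m.
v = −0.0533·153.6·0.74780·[1 + 0.0533·0.66393/0.17553] = -7.3573 m/s.
|v| = 7.3573 m/s.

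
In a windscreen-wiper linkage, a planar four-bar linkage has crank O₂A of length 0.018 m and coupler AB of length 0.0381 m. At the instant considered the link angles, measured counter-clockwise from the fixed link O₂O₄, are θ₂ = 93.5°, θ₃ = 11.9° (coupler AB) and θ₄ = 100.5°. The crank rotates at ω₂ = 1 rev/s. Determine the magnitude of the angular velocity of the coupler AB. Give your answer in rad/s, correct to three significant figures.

0.362

ω₂ = 6.283 rad/s (from 1 rev/s).
Differentiating the loop-closure r₂e^{iθ₂}+r₃e^{iθ₃}=r₁+r₄e^{iθ₄} gives r₂ω₂e^{iθ₂}+r₃ω₃e^{iθ₃}=r₄ω₄e^{iθ₄}.
Eliminating the other unknown: ω₃ = r₂ω₂ sin(θ₄−θ₂) / [r₃ sin(θ₃−θ₄)].
Numerator sine = +0.12187; denominator sine = -0.99970.
Result = 0.018·6.283·(+0.12187) / (0.0381·(-0.99970)) = -0.36187 rad/s; magnitude 0.36187 rad/s.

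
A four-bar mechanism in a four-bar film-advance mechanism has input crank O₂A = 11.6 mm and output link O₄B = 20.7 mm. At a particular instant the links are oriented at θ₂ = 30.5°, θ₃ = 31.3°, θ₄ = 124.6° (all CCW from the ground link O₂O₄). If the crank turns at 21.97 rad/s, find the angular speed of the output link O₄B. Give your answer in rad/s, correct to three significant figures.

ω₂ = 21.97 rad/s
Differentiating the loop-closure r₂e^{iθ₂}+r₃e^{iθ₃}=r₁+r₄e^{iθ₄} gives r₂ω₂e^{iθ₂}+r₃ω₃e^{iθ₃}=r₄ω₄e^{iθ₄}.
Eliminating the other unknown: ω₄ = r₂ω₂ sin(θ₂−θ₃) / [r₄ sin(θ₄−θ₃)].
Numerator sine = -0.01396; denominator sine = +0.99834.
Result = 0.0116·21.97·(-0.01396) / (0.0207·(+0.99834)) = -0.17218 rad/s; magnitude 0.17218 rad/s.

0.172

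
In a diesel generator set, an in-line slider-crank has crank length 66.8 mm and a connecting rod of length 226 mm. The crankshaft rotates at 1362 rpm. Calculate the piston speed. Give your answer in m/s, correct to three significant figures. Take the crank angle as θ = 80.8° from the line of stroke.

9.87

ω = 2π·1362/60 = 142.6 rad/s
For an in-line slider-crank, x = r cosθ + √(L² − r² sin²θ), so v = −rω sinθ·[1 + r cosθ/√(L² − r² sin²θ)].
With r = 0.0668 m, L = 0.226 m, θ = 80.8°: √(L² − r² sin²θ) = 0.21617 m.
v = −0.0668·142.6·0.98714·[1 + 0.0668·0.15988/0.21617] = -9.8697 m/s.
|v| = 9.8697 m/s.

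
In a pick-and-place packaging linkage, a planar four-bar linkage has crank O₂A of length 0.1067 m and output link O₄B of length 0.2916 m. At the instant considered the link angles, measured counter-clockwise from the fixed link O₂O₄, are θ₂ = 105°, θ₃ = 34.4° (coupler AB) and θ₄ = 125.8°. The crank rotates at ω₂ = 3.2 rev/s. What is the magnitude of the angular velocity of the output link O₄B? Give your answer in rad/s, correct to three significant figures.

6.94

ω₂ = 20.11 rad/s (from 3.2 rev/s).
Differentiating the loop-closure r₂e^{iθ₂}+r₃e^{iθ₃}=r₁+r₄e^{iθ₄} gives r₂ω₂e^{iθ₂}+r₃ω₃e^{iθ₃}=r₄ω₄e^{iθ₄}.
Eliminating the other unknown: ω₄ = r₂ω₂ sin(θ₂−θ₃) / [r₄ sin(θ₄−θ₃)].
Numerator sine = +0.94322; denominator sine = +0.99970.
Result = 0.1067·20.11·(+0.94322) / (0.2916·(+0.99970)) = +6.9415 rad/s; magnitude 6.9415 rad/s.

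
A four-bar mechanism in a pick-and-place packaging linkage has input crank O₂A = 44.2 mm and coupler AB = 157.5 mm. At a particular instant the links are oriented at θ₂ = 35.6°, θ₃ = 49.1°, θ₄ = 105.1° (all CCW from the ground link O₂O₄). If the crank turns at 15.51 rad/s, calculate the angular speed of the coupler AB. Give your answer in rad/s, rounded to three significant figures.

4.92

ω₂ = 15.51 rad/s
Differentiating the loop-closure r₂e^{iθ₂}+r₃e^{iθ₃}=r₁+r₄e^{iθ₄} gives r₂ω₂e^{iθ₂}+r₃ω₃e^{iθ₃}=r₄ω₄e^{iθ₄}.
Eliminating the other unknown: ω₃ = r₂ω₂ sin(θ₄−θ₂) / [r₃ sin(θ₃−θ₄)].
Numerator sine = +0.93667; denominator sine = -0.82904.
Result = 0.0442·15.51·(+0.93667) / (0.1575·(-0.82904)) = -4.9178 rad/s; magnitude 4.9178 rad/s.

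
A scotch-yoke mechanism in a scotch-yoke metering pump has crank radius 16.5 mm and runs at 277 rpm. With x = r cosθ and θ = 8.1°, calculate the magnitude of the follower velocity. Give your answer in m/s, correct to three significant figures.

0.0674

ω = 29.01 rad/s (from 277 rpm).
x = r cosθ ⇒ ẋ = −rω sinθ.
|v| = rω|sinθ| = 0.0165·29.01·|sin 8.1°| = 0.067438 m/s.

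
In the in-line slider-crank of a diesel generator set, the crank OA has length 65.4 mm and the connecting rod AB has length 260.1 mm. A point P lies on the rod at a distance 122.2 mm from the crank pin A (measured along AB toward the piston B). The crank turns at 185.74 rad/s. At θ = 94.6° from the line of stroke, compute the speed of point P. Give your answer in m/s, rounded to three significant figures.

ω = 185.7 rad/s.  Crank-pin speed |V_A| = rω = 12.147 m/s, perpendicular to OA.
Rod angle: sinφ = −(r/L) sinθ ⇒ φ = -14.515°; ω_rod = −rω cosθ/√(L²−r²sin²θ) = +3.869 rad/s.
V_P = V_A + ω_rod × AP, with AP = 0.1222 m along the rod.
Components: V_Px = −rω sinθ − a·ω_rod·sinφ = -11.99 m/s;  V_Py = rω cosθ + a·ω_rod·cosφ = -0.51651 m/s.
|V_P| = √(V_Px² + V_Py²) = 12.001 m/s.

12.0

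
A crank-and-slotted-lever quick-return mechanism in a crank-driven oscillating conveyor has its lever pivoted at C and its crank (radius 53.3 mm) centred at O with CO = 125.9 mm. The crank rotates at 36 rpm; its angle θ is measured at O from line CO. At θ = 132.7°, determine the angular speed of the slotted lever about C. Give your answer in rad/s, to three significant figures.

0.672

ω = 3.77 rad/s (from 36 rpm).
Crank pin A relative to C: A = (d + r cosθ, r sinθ); lever angle φ = atan2(r sinθ, d + r cosθ).
Differentiating tanφ: φ̇ = rω(d cosθ + r)/(d² + r² + 2dr cosθ).
d² + r² + 2dr cosθ = |CA|² = 0.00959016 m²;  d cosθ + r = -0.03208 m.
|ω_lever| = |0.0533·3.77·-0.03208| / 0.00959016 = 0.67216 rad/s.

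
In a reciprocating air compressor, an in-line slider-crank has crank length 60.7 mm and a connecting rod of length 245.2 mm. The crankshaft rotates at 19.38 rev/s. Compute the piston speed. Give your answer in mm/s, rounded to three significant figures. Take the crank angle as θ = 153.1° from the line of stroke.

ω = 2π·19.4 = 121.8 rad/s
For an in-line slider-crank, x = r cosθ + √(L² − r² sin²θ), so v = −rω sinθ·[1 + r cosθ/√(L² − r² sin²θ)].
With r = 0.0607 m, L = 0.2452 m, θ = 153.1°: √(L² − r² sin²θ) = 0.24366 m.
v = −0.0607·121.8·0.45243·[1 + 0.0607·-0.89180/0.24366] = -2.6012 m/s.
|v| = 2.6012 m/s = 2601.2 mm/s.

2600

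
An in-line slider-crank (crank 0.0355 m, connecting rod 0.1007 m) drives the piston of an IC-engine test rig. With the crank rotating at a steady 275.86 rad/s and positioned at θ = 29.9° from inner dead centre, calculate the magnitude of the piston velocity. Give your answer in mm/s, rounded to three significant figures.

ω = 275.9 rad/s
For an in-line slider-crank, x = r cosθ + √(L² − r² sin²θ), so v = −rω sinθ·[1 + r cosθ/√(L² − r² sin²θ)].
With r = 0.0355 m, L = 0.1007 m, θ = 29.9°: √(L² − r² sin²θ) = 0.099133 m.
v = −0.0355·275.9·0.49849·[1 + 0.0355·0.86690/0.099133] = -6.3972 m/s.
|v| = 6.3972 m/s = 6397.2 mm/s.

6400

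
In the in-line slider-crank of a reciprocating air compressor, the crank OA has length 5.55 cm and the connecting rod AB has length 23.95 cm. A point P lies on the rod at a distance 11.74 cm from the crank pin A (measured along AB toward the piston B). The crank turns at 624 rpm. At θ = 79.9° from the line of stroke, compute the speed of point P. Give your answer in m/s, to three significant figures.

ω = 65.35 rad/s.  Crank-pin speed |V_A| = rω = 3.6267 m/s, perpendicular to OA.
Rod angle: sinφ = −(r/L) sinθ ⇒ φ = -13.188°; ω_rod = −rω cosθ/√(L²−r²sin²θ) = -2.7274 rad/s.
V_P = V_A + ω_rod × AP, with AP = 0.1174 m along the rod.
Components: V_Px = −rω sinθ − a·ω_rod·sinφ = -3.6435 m/s;  V_Py = rω cosθ + a·ω_rod·cosφ = +0.32424 m/s.
|V_P| = √(V_Px² + V_Py²) = 3.6579 m/s.

3.66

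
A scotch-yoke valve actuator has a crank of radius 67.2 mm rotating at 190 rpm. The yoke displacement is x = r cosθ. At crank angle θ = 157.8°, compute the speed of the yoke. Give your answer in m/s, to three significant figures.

0.505

ω = 19.9 rad/s (from 190 rpm).
x = r cosθ ⇒ ẋ = −rω sinθ.
|v| = rω|sinθ| = 0.0672·19.9·|sin 157.8°| = 0.5052 m/s.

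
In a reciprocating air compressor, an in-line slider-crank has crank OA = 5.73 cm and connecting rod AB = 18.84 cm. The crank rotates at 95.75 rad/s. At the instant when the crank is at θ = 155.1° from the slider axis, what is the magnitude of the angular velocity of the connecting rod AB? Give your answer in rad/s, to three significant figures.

26.6

ω = 95.75 rad/s
The rod makes angle φ with the slider axis where L sinφ = r sinθ; differentiating, L cosφ·φ̇ = r ω cosθ.
L cosφ = √(L² − r² sin²θ) = 0.18685 m.
|ω_rod| = r ω |cosθ| / √(L² − r² sin²θ) = 0.0573·95.75·0.90704/0.18685 = 26.634 rad/s.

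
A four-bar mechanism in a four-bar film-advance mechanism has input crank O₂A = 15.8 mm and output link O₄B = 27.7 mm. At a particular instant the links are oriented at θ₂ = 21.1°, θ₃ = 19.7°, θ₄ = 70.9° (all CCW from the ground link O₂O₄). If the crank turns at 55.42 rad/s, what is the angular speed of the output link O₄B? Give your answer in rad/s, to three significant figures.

ω₂ = 55.42 rad/s
Differentiating the loop-closure r₂e^{iθ₂}+r₃e^{iθ₃}=r₁+r₄e^{iθ₄} gives r₂ω₂e^{iθ₂}+r₃ω₃e^{iθ₃}=r₄ω₄e^{iθ₄}.
Eliminating the other unknown: ω₄ = r₂ω₂ sin(θ₂−θ₃) / [r₄ sin(θ₄−θ₃)].
Numerator sine = +0.02443; denominator sine = +0.77934.
Result = 0.0158·55.42·(+0.02443) / (0.0277·(+0.77934)) = +0.99101 rad/s; magnitude 0.99101 rad/s.

0.991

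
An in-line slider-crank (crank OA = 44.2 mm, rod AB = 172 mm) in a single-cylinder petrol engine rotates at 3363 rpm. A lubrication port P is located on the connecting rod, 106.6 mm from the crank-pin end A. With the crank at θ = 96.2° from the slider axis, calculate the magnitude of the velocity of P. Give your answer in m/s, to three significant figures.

15.2

ω = 352.2 rad/s.  Crank-pin speed |V_A| = rω = 15.566 m/s, perpendicular to OA.
Rod angle: sinφ = −(r/L) sinθ ⇒ φ = -14.802°; ω_rod = −rω cosθ/√(L²−r²sin²θ) = +10.109 rad/s.
V_P = V_A + ω_rod × AP, with AP = 0.1066 m along the rod.
Components: V_Px = −rω sinθ − a·ω_rod·sinφ = -15.2 m/s;  V_Py = rω cosθ + a·ω_rod·cosφ = -0.63922 m/s.
|V_P| = √(V_Px² + V_Py²) = 15.213 m/s.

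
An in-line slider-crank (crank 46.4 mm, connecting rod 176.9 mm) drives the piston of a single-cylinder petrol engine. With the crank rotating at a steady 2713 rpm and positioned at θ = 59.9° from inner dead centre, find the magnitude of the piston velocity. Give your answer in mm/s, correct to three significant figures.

12900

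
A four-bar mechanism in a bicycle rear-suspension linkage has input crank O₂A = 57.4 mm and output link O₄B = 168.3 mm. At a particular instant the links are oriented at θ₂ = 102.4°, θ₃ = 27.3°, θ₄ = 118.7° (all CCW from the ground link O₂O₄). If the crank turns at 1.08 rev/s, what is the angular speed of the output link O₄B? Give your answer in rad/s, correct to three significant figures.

ω₂ = 6.786 rad/s (from 1.08 rev/s).
Differentiating the loop-closure r₂e^{iθ₂}+r₃e^{iθ₃}=r₁+r₄e^{iθ₄} gives r₂ω₂e^{iθ₂}+r₃ω₃e^{iθ₃}=r₄ω₄e^{iθ₄}.
Eliminating the other unknown: ω₄ = r₂ω₂ sin(θ₂−θ₃) / [r₄ sin(θ₄−θ₃)].
Numerator sine = +0.96638; denominator sine = +0.99970.
Result = 0.0574·6.786·(+0.96638) / (0.1683·(+0.99970)) = +2.2372 rad/s; magnitude 2.2372 rad/s.

2.24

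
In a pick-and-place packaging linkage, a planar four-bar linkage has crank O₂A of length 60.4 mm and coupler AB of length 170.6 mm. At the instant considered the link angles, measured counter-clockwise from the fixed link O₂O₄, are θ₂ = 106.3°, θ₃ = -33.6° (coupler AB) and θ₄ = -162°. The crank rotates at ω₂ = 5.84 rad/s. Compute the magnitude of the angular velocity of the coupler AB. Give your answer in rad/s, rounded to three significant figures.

2.64

ω₂ = 5.84 rad/s
Differentiating the loop-closure r₂e^{iθ₂}+r₃e^{iθ₃}=r₁+r₄e^{iθ₄} gives r₂ω₂e^{iθ₂}+r₃ω₃e^{iθ₃}=r₄ω₄e^{iθ₄}.
Eliminating the other unknown: ω₃ = r₂ω₂ sin(θ₄−θ₂) / [r₃ sin(θ₃−θ₄)].
Numerator sine = +0.99956; denominator sine = +0.78369.
Result = 0.0604·5.84·(+0.99956) / (0.1706·(+0.78369)) = +2.6371 rad/s; magnitude 2.6371 rad/s.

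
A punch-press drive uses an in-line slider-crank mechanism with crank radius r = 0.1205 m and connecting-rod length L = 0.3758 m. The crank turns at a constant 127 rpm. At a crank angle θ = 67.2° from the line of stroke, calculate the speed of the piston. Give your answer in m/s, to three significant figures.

ω = 2π·127/60 = 13.3 rad/s
For an in-line slider-crank, x = r cosθ + √(L² − r² sin²θ), so v = −rω sinθ·[1 + r cosθ/√(L² − r² sin²θ)].
With r = 0.1205 m, L = 0.3758 m, θ = 67.2°: √(L² − r² sin²θ) = 0.35901 m.
v = −0.1205·13.3·0.92186·[1 + 0.1205·0.38752/0.35901] = -1.6695 m/s.
|v| = 1.6695 m/s.

1.67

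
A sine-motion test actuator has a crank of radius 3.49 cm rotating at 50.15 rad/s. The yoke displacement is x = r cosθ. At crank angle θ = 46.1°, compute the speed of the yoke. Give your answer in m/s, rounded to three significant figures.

ω = 50.15 rad/s
x = r cosθ ⇒ ẋ = −rω sinθ.
|v| = rω|sinθ| = 0.0349·50.15·|sin 46.1°| = 1.2611 m/s.

1.26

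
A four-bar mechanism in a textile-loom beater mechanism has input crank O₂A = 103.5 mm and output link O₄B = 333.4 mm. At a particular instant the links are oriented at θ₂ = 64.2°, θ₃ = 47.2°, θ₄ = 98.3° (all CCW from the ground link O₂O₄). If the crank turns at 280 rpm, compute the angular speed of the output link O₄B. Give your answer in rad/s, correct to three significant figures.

ω₂ = 29.32 rad/s (from 280 rpm).
Differentiating the loop-closure r₂e^{iθ₂}+r₃e^{iθ₃}=r₁+r₄e^{iθ₄} gives r₂ω₂e^{iθ₂}+r₃ω₃e^{iθ₃}=r₄ω₄e^{iθ₄}.
Eliminating the other unknown: ω₄ = r₂ω₂ sin(θ₂−θ₃) / [r₄ sin(θ₄−θ₃)].
Numerator sine = +0.29237; denominator sine = +0.77824.
Result = 0.1035·29.32·(+0.29237) / (0.3334·(+0.77824)) = +3.4196 rad/s; magnitude 3.4196 rad/s.

3.42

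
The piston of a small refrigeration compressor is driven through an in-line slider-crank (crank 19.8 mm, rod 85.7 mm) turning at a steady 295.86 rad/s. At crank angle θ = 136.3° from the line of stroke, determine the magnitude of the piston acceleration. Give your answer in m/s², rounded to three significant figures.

ω = 295.9 rad/s
x(θ) = r cosθ + √(L² − r² sin²θ); with ω constant, a = ω²·d²x/dθ².
d²x/dθ² = −r cosθ − r²(cos2θ)/√u − r⁴ sin²2θ/(4u^{3/2}),  u = L² − r² sin²θ = 0.00715736 m².
Substituting r = 0.0198 m, L = 0.0857 m, θ = 136.3°: d²x/dθ² = +0.014041 m.
a = ω²·d²x/dθ² = (295.9)²·(+0.014041) = +1229.1 m/s²;  |a| = 1229.1 m/s².

1230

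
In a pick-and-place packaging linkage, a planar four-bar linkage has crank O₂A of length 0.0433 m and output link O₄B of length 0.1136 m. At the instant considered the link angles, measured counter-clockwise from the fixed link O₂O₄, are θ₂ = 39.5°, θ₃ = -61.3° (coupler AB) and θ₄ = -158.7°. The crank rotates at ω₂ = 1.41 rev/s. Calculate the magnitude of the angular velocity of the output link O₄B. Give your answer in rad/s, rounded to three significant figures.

ω₂ = 8.859 rad/s (from 1.41 rev/s).
Differentiating the loop-closure r₂e^{iθ₂}+r₃e^{iθ₃}=r₁+r₄e^{iθ₄} gives r₂ω₂e^{iθ₂}+r₃ω₃e^{iθ₃}=r₄ω₄e^{iθ₄}.
Eliminating the other unknown: ω₄ = r₂ω₂ sin(θ₂−θ₃) / [r₄ sin(θ₄−θ₃)].
Numerator sine = +0.98229; denominator sine = -0.99167.
Result = 0.0433·8.859·(+0.98229) / (0.1136·(-0.99167)) = -3.3449 rad/s; magnitude 3.3449 rad/s.

3.34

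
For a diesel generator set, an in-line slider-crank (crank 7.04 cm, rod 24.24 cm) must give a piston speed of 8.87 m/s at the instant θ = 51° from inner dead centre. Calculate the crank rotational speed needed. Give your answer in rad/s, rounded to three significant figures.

137

For an in-line slider-crank, |v_piston| = rω|sinθ|·[1 + r cosθ/√(L² − r² sin²θ)].
With r = 0.0704 m, L = 0.2424 m, θ = 51°: the bracketed kinematic factor |dx/dθ| = 0.064976 m.
ω = v/|dx/dθ| = 8.87/0.064976 = 136.51 rad/s.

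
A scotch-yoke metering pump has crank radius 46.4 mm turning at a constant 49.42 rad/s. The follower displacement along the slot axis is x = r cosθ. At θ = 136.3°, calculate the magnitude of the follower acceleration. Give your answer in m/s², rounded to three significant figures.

81.9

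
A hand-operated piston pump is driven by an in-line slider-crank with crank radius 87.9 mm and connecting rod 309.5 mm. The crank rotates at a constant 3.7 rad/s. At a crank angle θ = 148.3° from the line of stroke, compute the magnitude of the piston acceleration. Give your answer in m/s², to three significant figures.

ω = 3.7 rad/s
x(θ) = r cosθ + √(L² − r² sin²θ); with ω constant, a = ω²·d²x/dθ².
d²x/dθ² = −r cosθ − r²(cos2θ)/√u − r⁴ sin²2θ/(4u^{3/2}),  u = L² − r² sin²θ = 0.0936568 m².
Substituting r = 0.0879 m, L = 0.3095 m, θ = 148.3°: d²x/dθ² = +0.063065 m.
a = ω²·d²x/dθ² = (3.7)²·(+0.063065) = +0.86337 m/s²;  |a| = 0.86337 m/s².

0.863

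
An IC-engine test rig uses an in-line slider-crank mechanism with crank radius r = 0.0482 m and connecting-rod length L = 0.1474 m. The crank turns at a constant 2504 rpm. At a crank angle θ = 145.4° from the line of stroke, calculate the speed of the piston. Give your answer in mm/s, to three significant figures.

ω = 2π·2504/60 = 262.2 rad/s
For an in-line slider-crank, x = r cosθ + √(L² − r² sin²θ), so v = −rω sinθ·[1 + r cosθ/√(L² − r² sin²θ)].
With r = 0.0482 m, L = 0.1474 m, θ = 145.4°: √(L² − r² sin²θ) = 0.14484 m.
v = −0.0482·262.2·0.56784·[1 + 0.0482·-0.82314/0.14484] = -5.211 m/s.
|v| = 5.211 m/s = 5211 mm/s.

5210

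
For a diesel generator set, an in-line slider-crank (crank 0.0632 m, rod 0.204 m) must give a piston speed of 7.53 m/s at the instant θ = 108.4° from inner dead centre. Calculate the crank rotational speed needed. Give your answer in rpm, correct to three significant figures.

For an in-line slider-crank, |v_piston| = rω|sinθ|·[1 + r cosθ/√(L² − r² sin²θ)].
With r = 0.0632 m, L = 0.204 m, θ = 108.4°: the bracketed kinematic factor |dx/dθ| = 0.053834 m.
ω = v/|dx/dθ| = 7.53/0.053834 = 139.88 rad/s.
N = 60ω/(2π) = 1335.7 rpm.

1340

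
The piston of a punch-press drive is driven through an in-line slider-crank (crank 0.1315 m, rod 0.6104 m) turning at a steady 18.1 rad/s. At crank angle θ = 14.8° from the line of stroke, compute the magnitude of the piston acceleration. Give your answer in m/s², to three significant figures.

49.8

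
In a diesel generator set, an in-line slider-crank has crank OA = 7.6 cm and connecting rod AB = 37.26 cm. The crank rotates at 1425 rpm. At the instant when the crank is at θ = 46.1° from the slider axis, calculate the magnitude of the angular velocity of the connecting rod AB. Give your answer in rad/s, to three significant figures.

ω = 149.2 rad/s (converted from 1425 rpm).
The rod makes angle φ with the slider axis where L sinφ = r sinθ; differentiating, L cosφ·φ̇ = r ω cosθ.
L cosφ = √(L² − r² sin²θ) = 0.36855 m.
|ω_rod| = r ω |cosθ| / √(L² − r² sin²θ) = 0.076·149.2·0.69340/0.36855 = 21.337 rad/s.

21.3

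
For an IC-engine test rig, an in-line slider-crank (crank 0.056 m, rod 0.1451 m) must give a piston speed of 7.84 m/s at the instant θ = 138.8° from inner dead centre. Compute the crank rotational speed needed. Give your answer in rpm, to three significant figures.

For an in-line slider-crank, |v_piston| = rω|sinθ|·[1 + r cosθ/√(L² − r² sin²θ)].
With r = 0.056 m, L = 0.1451 m, θ = 138.8°: the bracketed kinematic factor |dx/dθ| = 0.025811 m.
ω = v/|dx/dθ| = 7.84/0.025811 = 303.74 rad/s.
N = 60ω/(2π) = 2900.5 rpm.

2900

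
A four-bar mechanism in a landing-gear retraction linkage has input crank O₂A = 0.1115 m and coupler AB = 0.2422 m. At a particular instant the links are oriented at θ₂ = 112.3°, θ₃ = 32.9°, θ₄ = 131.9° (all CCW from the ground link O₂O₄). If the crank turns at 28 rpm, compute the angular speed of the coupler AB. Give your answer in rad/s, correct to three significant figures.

0.458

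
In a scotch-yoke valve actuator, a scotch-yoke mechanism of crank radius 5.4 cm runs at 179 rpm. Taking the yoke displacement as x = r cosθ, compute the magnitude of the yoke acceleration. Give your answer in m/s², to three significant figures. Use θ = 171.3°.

ω = 18.74 rad/s (from 179 rpm).
x = r cosθ ⇒ ẍ = −rω² cosθ (ω constant).
|a| = rω²|cosθ| = 0.054·(18.74)²·|cos 171.3°| = 18.756 m/s².

18.8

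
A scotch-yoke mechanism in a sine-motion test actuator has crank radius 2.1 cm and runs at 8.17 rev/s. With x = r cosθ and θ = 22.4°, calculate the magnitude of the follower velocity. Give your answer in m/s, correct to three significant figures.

0.411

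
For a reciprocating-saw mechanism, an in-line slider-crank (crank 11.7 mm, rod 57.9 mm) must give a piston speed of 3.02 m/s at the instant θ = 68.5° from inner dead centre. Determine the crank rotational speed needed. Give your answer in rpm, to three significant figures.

2460

For an in-line slider-crank, |v_piston| = rω|sinθ|·[1 + r cosθ/√(L² − r² sin²θ)].
With r = 0.0117 m, L = 0.0579 m, θ = 68.5°: the bracketed kinematic factor |dx/dθ| = 0.011707 m.
ω = v/|dx/dθ| = 3.02/0.011707 = 257.97 rad/s.
N = 60ω/(2π) = 2463.4 rpm.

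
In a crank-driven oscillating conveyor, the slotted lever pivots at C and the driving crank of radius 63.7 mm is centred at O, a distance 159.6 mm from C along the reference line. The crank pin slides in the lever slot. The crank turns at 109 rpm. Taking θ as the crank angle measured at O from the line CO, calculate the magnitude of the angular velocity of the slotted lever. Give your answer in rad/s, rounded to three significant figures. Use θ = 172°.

7.30

ω = 11.41 rad/s (from 109 rpm).
Crank pin A relative to C: A = (d + r cosθ, r sinθ); lever angle φ = atan2(r sinθ, d + r cosθ).
Differentiating tanφ: φ̇ = rω(d cosθ + r)/(d² + r² + 2dr cosθ).
d² + r² + 2dr cosθ = |CA|² = 0.00939469 m²;  d cosθ + r = -0.094347 m.
|ω_lever| = |0.0637·11.41·-0.094347| / 0.00939469 = 7.302 rad/s.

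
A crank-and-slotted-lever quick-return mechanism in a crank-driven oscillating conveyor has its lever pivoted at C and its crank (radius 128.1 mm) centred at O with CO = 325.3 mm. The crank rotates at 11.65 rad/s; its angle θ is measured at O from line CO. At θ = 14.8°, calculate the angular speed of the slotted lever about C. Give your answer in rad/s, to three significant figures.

3.26

ω = 11.65 rad/s
Crank pin A relative to C: A = (d + r cosθ, r sinθ); lever angle φ = atan2(r sinθ, d + r cosθ).
Differentiating tanφ: φ̇ = rω(d cosθ + r)/(d² + r² + 2dr cosθ).
d² + r² + 2dr cosθ = |CA|² = 0.202807 m²;  d cosθ + r = +0.44261 m.
|ω_lever| = |0.1281·11.65·+0.44261| / 0.202807 = 3.257 rad/s.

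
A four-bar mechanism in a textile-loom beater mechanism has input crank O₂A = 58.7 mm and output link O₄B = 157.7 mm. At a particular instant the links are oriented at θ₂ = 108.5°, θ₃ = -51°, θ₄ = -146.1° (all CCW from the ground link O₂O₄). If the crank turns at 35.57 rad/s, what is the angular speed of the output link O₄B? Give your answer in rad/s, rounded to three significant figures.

4.66

ω₂ = 35.57 rad/s
Differentiating the loop-closure r₂e^{iθ₂}+r₃e^{iθ₃}=r₁+r₄e^{iθ₄} gives r₂ω₂e^{iθ₂}+r₃ω₃e^{iθ₃}=r₄ω₄e^{iθ₄}.
Eliminating the other unknown: ω₄ = r₂ω₂ sin(θ₂−θ₃) / [r₄ sin(θ₄−θ₃)].
Numerator sine = +0.35021; denominator sine = -0.99604.
Result = 0.0587·35.57·(+0.35021) / (0.1577·(-0.99604)) = -4.6552 rad/s; magnitude 4.6552 rad/s.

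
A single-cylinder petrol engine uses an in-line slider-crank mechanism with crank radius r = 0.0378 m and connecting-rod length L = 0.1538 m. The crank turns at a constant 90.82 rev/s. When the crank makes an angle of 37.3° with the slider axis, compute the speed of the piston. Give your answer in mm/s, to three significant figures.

15700

ω = 2π·90.8 = 570.6 rad/s
For an in-line slider-crank, x = r cosθ + √(L² − r² sin²θ), so v = −rω sinθ·[1 + r cosθ/√(L² − r² sin²θ)].
With r = 0.0378 m, L = 0.1538 m, θ = 37.3°: √(L² − r² sin²θ) = 0.15208 m.
v = −0.0378·570.6·0.60599·[1 + 0.0378·0.79547/0.15208] = -15.656 m/s.
|v| = 15.656 m/s = 15656 mm/s.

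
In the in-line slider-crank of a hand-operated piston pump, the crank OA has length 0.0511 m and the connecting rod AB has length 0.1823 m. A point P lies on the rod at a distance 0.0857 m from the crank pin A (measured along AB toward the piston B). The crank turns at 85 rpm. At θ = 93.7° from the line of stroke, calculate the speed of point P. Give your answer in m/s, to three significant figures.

0.450

ω = 8.901 rad/s.  Crank-pin speed |V_A| = rω = 0.45485 m/s, perpendicular to OA.
Rod angle: sinφ = −(r/L) sinθ ⇒ φ = -16.244°; ω_rod = −rω cosθ/√(L²−r²sin²θ) = +0.16771 rad/s.
V_P = V_A + ω_rod × AP, with AP = 0.0857 m along the rod.
Components: V_Px = −rω sinθ − a·ω_rod·sinφ = -0.44988 m/s;  V_Py = rω cosθ + a·ω_rod·cosφ = -0.015554 m/s.
|V_P| = √(V_Px² + V_Py²) = 0.45015 m/s.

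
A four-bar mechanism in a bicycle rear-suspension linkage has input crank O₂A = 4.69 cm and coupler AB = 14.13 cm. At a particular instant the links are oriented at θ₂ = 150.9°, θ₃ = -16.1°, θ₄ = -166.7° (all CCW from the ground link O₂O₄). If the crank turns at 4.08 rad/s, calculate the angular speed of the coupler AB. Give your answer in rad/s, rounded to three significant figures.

ω₂ = 4.08 rad/s
Differentiating the loop-closure r₂e^{iθ₂}+r₃e^{iθ₃}=r₁+r₄e^{iθ₄} gives r₂ω₂e^{iθ₂}+r₃ω₃e^{iθ₃}=r₄ω₄e^{iθ₄}.
Eliminating the other unknown: ω₃ = r₂ω₂ sin(θ₄−θ₂) / [r₃ sin(θ₃−θ₄)].
Numerator sine = +0.67430; denominator sine = +0.49090.
Result = 0.0469·4.08·(+0.67430) / (0.1413·(+0.49090)) = +1.8602 rad/s; magnitude 1.8602 rad/s.

1.86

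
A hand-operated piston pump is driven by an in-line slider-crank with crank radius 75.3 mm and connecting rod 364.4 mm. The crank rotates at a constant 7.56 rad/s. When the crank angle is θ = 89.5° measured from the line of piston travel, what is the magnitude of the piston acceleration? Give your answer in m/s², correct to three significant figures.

ω = 7.56 rad/s
x(θ) = r cosθ + √(L² − r² sin²θ); with ω constant, a = ω²·d²x/dθ².
d²x/dθ² = −r cosθ − r²(cos2θ)/√u − r⁴ sin²2θ/(4u^{3/2}),  u = L² − r² sin²θ = 0.127118 m².
Substituting r = 0.0753 m, L = 0.3644 m, θ = 89.5°: d²x/dθ² = +0.015244 m.
a = ω²·d²x/dθ² = (7.56)²·(+0.015244) = +0.87123 m/s²;  |a| = 0.87123 m/s².

0.871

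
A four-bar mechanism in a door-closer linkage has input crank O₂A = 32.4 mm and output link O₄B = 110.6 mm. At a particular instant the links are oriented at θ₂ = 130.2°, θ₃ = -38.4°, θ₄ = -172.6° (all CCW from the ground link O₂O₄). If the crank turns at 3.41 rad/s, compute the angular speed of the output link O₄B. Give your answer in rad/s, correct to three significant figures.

ω₂ = 3.41 rad/s
Differentiating the loop-closure r₂e^{iθ₂}+r₃e^{iθ₃}=r₁+r₄e^{iθ₄} gives r₂ω₂e^{iθ₂}+r₃ω₃e^{iθ₃}=r₄ω₄e^{iθ₄}.
Eliminating the other unknown: ω₄ = r₂ω₂ sin(θ₂−θ₃) / [r₄ sin(θ₄−θ₃)].
Numerator sine = +0.19766; denominator sine = -0.71691.
Result = 0.0324·3.41·(+0.19766) / (0.1106·(-0.71691)) = -0.27542 rad/s; magnitude 0.27542 rad/s.

0.275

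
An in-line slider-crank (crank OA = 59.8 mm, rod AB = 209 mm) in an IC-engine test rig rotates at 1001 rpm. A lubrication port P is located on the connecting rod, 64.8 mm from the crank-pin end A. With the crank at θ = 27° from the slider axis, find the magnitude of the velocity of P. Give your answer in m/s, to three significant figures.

4.93

ω = 104.8 rad/s.  Crank-pin speed |V_A| = rω = 6.2685 m/s, perpendicular to OA.
Rod angle: sinφ = −(r/L) sinθ ⇒ φ = -7.464°; ω_rod = −rω cosθ/√(L²−r²sin²θ) = -26.952 rad/s.
V_P = V_A + ω_rod × AP, with AP = 0.0648 m along the rod.
Components: V_Px = −rω sinθ − a·ω_rod·sinφ = -3.0727 m/s;  V_Py = rω cosθ + a·ω_rod·cosφ = +3.8536 m/s.
|V_P| = √(V_Px² + V_Py²) = 4.9286 m/s.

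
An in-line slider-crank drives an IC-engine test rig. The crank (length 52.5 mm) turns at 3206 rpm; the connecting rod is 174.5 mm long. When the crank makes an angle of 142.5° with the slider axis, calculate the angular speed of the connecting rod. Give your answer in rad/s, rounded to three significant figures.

ω = 335.7 rad/s (converted from 3206 rpm).
The rod makes angle φ with the slider axis where L sinφ = r sinθ; differentiating, L cosφ·φ̇ = r ω cosθ.
L cosφ = √(L² − r² sin²θ) = 0.17155 m.
|ω_rod| = r ω |cosθ| / √(L² − r² sin²θ) = 0.0525·335.7·0.79335/0.17155 = 81.514 rad/s.

81.5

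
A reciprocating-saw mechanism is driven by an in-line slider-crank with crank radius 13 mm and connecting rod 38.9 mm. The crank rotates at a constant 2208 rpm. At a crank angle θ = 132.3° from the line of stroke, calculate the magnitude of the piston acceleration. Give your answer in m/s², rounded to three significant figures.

483

ω = 2π·2208/60 = 231.2 rad/s
x(θ) = r cosθ + √(L² − r² sin²θ); with ω constant, a = ω²·d²x/dθ².
d²x/dθ² = −r cosθ − r²(cos2θ)/√u − r⁴ sin²2θ/(4u^{3/2}),  u = L² − r² sin²θ = 0.00142076 m².
Substituting r = 0.013 m, L = 0.0389 m, θ = 132.3°: d²x/dθ² = +0.009039 m.
a = ω²·d²x/dθ² = (231.2)²·(+0.009039) = +483.25 m/s²;  |a| = 483.25 m/s².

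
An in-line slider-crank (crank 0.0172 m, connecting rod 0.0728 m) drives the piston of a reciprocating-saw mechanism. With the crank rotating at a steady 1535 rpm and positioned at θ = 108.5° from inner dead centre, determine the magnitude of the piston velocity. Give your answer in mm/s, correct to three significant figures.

2420

ω = 2π·1535/60 = 160.7 rad/s
For an in-line slider-crank, x = r cosθ + √(L² − r² sin²θ), so v = −rω sinθ·[1 + r cosθ/√(L² − r² sin²θ)].
With r = 0.0172 m, L = 0.0728 m, θ = 108.5°: √(L² − r² sin²θ) = 0.070949 m.
v = −0.0172·160.7·0.94832·[1 + 0.0172·-0.31730/0.070949] = -2.4202 m/s.
|v| = 2.4202 m/s = 2420.2 mm/s.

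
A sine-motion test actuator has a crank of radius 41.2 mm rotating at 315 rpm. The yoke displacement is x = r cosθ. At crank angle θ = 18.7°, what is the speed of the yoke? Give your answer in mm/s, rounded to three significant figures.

436

ω = 32.99 rad/s (from 315 rpm).
x = r cosθ ⇒ ẋ = −rω sinθ.
|v| = rω|sinθ| = 0.0412·32.99·|sin 18.7°| = 0.43573 m/s = 435.73 mm/s.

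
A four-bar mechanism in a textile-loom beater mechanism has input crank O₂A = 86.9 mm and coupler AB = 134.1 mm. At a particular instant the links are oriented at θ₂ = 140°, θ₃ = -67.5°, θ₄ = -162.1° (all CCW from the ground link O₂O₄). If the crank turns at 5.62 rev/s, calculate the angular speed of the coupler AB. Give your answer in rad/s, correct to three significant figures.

19.4

ω₂ = 35.31 rad/s (from 5.62 rev/s).
Differentiating the loop-closure r₂e^{iθ₂}+r₃e^{iθ₃}=r₁+r₄e^{iθ₄} gives r₂ω₂e^{iθ₂}+r₃ω₃e^{iθ₃}=r₄ω₄e^{iθ₄}.
Eliminating the other unknown: ω₃ = r₂ω₂ sin(θ₄−θ₂) / [r₃ sin(θ₃−θ₄)].
Numerator sine = +0.84712; denominator sine = +0.99678.
Result = 0.0869·35.31·(+0.84712) / (0.1341·(+0.99678)) = +19.447 rad/s; magnitude 19.447 rad/s.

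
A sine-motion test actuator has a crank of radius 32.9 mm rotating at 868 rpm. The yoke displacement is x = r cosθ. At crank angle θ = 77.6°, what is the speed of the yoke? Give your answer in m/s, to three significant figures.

2.92

ω = 90.9 rad/s (from 868 rpm).
x = r cosθ ⇒ ẋ = −rω sinθ.
|v| = rω|sinθ| = 0.0329·90.9·|sin 77.6°| = 2.9207 m/s.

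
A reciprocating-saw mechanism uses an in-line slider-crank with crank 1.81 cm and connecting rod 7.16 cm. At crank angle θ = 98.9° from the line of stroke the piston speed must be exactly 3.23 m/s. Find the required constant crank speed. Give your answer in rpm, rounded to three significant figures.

1800

For an in-line slider-crank, |v_piston| = rω|sinθ|·[1 + r cosθ/√(L² − r² sin²θ)].
With r = 0.0181 m, L = 0.0716 m, θ = 98.9°: the bracketed kinematic factor |dx/dθ| = 0.01716 m.
ω = v/|dx/dθ| = 3.23/0.01716 = 188.23 rad/s.
N = 60ω/(2π) = 1797.5 rpm.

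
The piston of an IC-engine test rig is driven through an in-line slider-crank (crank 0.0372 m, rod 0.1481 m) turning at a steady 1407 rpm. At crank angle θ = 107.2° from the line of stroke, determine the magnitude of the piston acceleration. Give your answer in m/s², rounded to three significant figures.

ω = 2π·1407/60 = 147.3 rad/s
x(θ) = r cosθ + √(L² − r² sin²θ); with ω constant, a = ω²·d²x/dθ².
d²x/dθ² = −r cosθ − r²(cos2θ)/√u − r⁴ sin²2θ/(4u^{3/2}),  u = L² − r² sin²θ = 0.0206708 m².
Substituting r = 0.0372 m, L = 0.1481 m, θ = 107.2°: d²x/dθ² = +0.018891 m.
a = ω²·d²x/dθ² = (147.3)²·(+0.018891) = +410.1 m/s²;  |a| = 410.1 m/s².

410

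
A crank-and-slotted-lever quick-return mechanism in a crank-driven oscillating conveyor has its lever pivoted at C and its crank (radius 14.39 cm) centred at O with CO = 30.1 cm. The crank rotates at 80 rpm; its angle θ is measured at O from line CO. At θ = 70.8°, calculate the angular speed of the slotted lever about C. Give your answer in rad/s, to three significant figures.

2.09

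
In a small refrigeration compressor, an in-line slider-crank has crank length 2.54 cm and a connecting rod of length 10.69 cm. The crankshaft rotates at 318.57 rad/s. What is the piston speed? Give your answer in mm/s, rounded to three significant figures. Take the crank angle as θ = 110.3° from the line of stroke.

6950

ω = 318.6 rad/s
For an in-line slider-crank, x = r cosθ + √(L² − r² sin²θ), so v = −rω sinθ·[1 + r cosθ/√(L² − r² sin²θ)].
With r = 0.0254 m, L = 0.1069 m, θ = 110.3°: √(L² − r² sin²θ) = 0.10421 m.
v = −0.0254·318.6·0.93789·[1 + 0.0254·-0.34694/0.10421] = -6.9474 m/s.
|v| = 6.9474 m/s = 6947.4 mm/s.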